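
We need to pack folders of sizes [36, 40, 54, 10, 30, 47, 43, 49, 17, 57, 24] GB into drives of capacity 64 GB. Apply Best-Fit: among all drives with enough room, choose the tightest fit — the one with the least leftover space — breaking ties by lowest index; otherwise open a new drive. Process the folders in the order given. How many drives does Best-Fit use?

8

Put 36 GB in drive 1; 28 GB remain.
Put 40 GB in drive 2; 24 GB remain.
Put 54 GB in drive 3; 10 GB remain.
Put 10 GB in drive 3; 0 GB remain.
Put 30 GB in drive 4; 34 GB remain.
Put 47 GB in drive 5; 17 GB remain.
Put 43 GB in drive 6; 21 GB remain.
Put 49 GB in drive 7; 15 GB remain.
Put 17 GB in drive 5; 0 GB remain.
Put 57 GB in drive 8; 7 GB remain.
Put 24 GB in drive 2; 0 GB remain.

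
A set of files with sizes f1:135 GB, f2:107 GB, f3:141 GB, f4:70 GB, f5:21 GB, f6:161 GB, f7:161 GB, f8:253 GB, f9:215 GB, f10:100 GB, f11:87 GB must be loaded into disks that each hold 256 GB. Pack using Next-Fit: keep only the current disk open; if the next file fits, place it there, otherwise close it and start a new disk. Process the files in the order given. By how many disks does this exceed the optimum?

1

Next-Fit: [135,107] [141,70,21] [161] [161] [253] [215] [100,87] → 7 disks.
Total size 1451 GB; any packing needs at least ⌈1451/256⌉ = 6 disks.
An optimal packing achieves that bound: [253] [215,21] [161,87] [161,70] [141,107] [135,100] → 6 disks.
Excess: 7 − 6 = 1.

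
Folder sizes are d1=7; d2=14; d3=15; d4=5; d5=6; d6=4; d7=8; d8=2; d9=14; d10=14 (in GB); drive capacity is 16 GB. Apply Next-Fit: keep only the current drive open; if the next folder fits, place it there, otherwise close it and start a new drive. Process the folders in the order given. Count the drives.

Put d1 (7 GB) in drive 1; 9 GB remain.
Put d2 (14 GB) in drive 2; 2 GB remain.
Put d3 (15 GB) in drive 3; 1 GB remain.
Put d4 (5 GB) in drive 4; 11 GB remain.
Put d5 (6 GB) in drive 4; 5 GB remain.
Put d6 (4 GB) in drive 4; 1 GB remain.
Put d7 (8 GB) in drive 5; 8 GB remain.
Put d8 (2 GB) in drive 5; 6 GB remain.
Put d9 (14 GB) in drive 6; 2 GB remain.
Put d10 (14 GB) in drive 7; 2 GB remain.

7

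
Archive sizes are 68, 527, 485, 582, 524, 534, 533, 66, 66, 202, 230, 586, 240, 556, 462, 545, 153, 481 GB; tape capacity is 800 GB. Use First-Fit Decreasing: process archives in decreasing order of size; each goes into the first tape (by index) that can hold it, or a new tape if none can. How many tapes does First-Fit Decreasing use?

11 tapes

Sorted descending: 586, 582, 556, 545, 534, 533, 527, 524, 485, 481, 462, 240, 230, 202, 153, 68, 66, 66.
tape 1: place 586 GB, 214 GB left
tape 2: place 582 GB, 218 GB left
tape 3: place 556 GB, 244 GB left
tape 4: place 545 GB, 255 GB left
tape 5: place 534 GB, 266 GB left
tape 6: place 533 GB, 267 GB left
tape 7: place 527 GB, 273 GB left
tape 8: place 524 GB, 276 GB left
tape 9: place 485 GB, 315 GB left
tape 10: place 481 GB, 319 GB left
tape 11: place 462 GB, 338 GB left
tape 3: place 240 GB, 4 GB left
tape 4: place 230 GB, 25 GB left
tape 1: place 202 GB, 12 GB left
tape 2: place 153 GB, 65 GB left
tape 5: place 68 GB, 198 GB left
tape 5: place 66 GB, 132 GB left
tape 5: place 66 GB, 66 GB left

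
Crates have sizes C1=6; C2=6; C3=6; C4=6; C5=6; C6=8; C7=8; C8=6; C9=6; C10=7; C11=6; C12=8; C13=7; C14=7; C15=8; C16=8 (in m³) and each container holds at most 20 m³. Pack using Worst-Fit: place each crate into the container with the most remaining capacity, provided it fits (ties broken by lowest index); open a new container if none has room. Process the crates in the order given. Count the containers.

6

Put C1 (6 m³) in container 1; 14 m³ remain.
Put C2 (6 m³) in container 1; 8 m³ remain.
Put C3 (6 m³) in container 1; 2 m³ remain.
Put C4 (6 m³) in container 2; 14 m³ remain.
Put C5 (6 m³) in container 2; 8 m³ remain.
Put C6 (8 m³) in container 2; 0 m³ remain.
Put C7 (8 m³) in container 3; 12 m³ remain.
Put C8 (6 m³) in container 3; 6 m³ remain.
Put C9 (6 m³) in container 3; 0 m³ remain.
Put C10 (7 m³) in container 4; 13 m³ remain.
Put C11 (6 m³) in container 4; 7 m³ remain.
Put C12 (8 m³) in container 5; 12 m³ remain.
Put C13 (7 m³) in container 5; 5 m³ remain.
Put C14 (7 m³) in container 4; 0 m³ remain.
Put C15 (8 m³) in container 6; 12 m³ remain.
Put C16 (8 m³) in container 6; 4 m³ remain.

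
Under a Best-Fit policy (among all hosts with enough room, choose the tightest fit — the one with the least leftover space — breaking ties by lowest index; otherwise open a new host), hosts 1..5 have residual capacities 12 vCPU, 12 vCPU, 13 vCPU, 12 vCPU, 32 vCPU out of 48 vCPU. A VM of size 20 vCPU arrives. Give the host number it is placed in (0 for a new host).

5

Hosts with room: host 5 (32 vCPU).
Tightest fit is host 5 with 32 vCPU free.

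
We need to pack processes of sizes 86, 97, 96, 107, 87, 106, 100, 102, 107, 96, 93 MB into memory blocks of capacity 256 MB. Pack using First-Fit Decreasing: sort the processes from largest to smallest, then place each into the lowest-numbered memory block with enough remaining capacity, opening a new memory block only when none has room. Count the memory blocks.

Sorted descending: 107, 107, 106, 102, 100, 97, 96, 96, 93, 87, 86.
107 MB → memory block 1 (remaining 149 MB)
107 MB → memory block 1 (remaining 42 MB)
106 MB → memory block 2 (remaining 150 MB)
102 MB → memory block 2 (remaining 48 MB)
100 MB → memory block 3 (remaining 156 MB)
97 MB → memory block 3 (remaining 59 MB)
96 MB → memory block 4 (remaining 160 MB)
96 MB → memory block 4 (remaining 64 MB)
93 MB → memory block 5 (remaining 163 MB)
87 MB → memory block 5 (remaining 76 MB)
86 MB → memory block 6 (remaining 170 MB)

6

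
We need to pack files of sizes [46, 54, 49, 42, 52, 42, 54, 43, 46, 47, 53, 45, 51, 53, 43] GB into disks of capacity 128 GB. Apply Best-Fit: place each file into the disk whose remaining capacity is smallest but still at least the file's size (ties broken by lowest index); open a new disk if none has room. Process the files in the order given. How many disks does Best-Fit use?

8 disks

disk 1: place 46 GB, 82 GB left
disk 1: place 54 GB, 28 GB left
disk 2: place 49 GB, 79 GB left
disk 2: place 42 GB, 37 GB left
disk 3: place 52 GB, 76 GB left
disk 3: place 42 GB, 34 GB left
disk 4: place 54 GB, 74 GB left
disk 4: place 43 GB, 31 GB left
disk 5: place 46 GB, 82 GB left
disk 5: place 47 GB, 35 GB left
disk 6: place 53 GB, 75 GB left
disk 6: place 45 GB, 30 GB left
disk 7: place 51 GB, 77 GB left
disk 7: place 53 GB, 24 GB left
disk 8: place 43 GB, 85 GB left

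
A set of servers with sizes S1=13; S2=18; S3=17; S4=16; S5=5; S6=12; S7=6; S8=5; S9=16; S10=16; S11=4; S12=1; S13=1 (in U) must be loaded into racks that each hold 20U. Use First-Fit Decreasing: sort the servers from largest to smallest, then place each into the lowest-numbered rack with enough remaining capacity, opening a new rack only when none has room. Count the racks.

8

Sorted descending: 18, 17, 16, 16, 16, 13, 12, 6, 5, 5, 4, 1, 1.
18U → rack 1 (remaining 2U)
17U → rack 2 (remaining 3U)
16U → rack 3 (remaining 4U)
16U → rack 4 (remaining 4U)
16U → rack 5 (remaining 4U)
13U → rack 6 (remaining 7U)
12U → rack 7 (remaining 8U)
6U → rack 6 (remaining 1U)
5U → rack 7 (remaining 3U)
5U → rack 8 (remaining 15U)
4U → rack 3 (remaining 0U)
1U → rack 1 (remaining 1U)
1U → rack 1 (remaining 0U)
Final racks: [18,1,1] [17] [16,4] [16] [16] [13,6] [12,5] [5].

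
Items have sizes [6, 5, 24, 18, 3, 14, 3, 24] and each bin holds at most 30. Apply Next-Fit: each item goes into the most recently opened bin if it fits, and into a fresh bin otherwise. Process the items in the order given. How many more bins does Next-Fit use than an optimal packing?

Next-Fit: [6,5] [24] [18,3] [14,3] [24] → 5 bins.
Total size 97; any packing needs at least ⌈97/30⌉ = 4 bins.
An optimal packing achieves that bound: [24,6] [24,5] [18,3,3] [14] → 4 bins.
Excess: 5 − 4 = 1.

1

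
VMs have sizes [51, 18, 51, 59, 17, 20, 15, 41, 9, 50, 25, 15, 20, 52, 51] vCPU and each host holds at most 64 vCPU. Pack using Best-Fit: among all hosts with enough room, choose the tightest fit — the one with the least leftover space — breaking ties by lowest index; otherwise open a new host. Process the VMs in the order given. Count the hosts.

9 hosts

host 1: place 51 vCPU, 13 vCPU left
host 2: place 18 vCPU, 46 vCPU left
host 3: place 51 vCPU, 13 vCPU left
host 4: place 59 vCPU, 5 vCPU left
host 2: place 17 vCPU, 29 vCPU left
host 2: place 20 vCPU, 9 vCPU left
host 5: place 15 vCPU, 49 vCPU left
host 5: place 41 vCPU, 8 vCPU left
host 2: place 9 vCPU, 0 vCPU left
host 6: place 50 vCPU, 14 vCPU left
host 7: place 25 vCPU, 39 vCPU left
host 7: place 15 vCPU, 24 vCPU left
host 7: place 20 vCPU, 4 vCPU left
host 8: place 52 vCPU, 12 vCPU left
host 9: place 51 vCPU, 13 vCPU left
Final hosts: [51] [18,17,20,9] [51] [59] [15,41] [50] [25,15,20] [52] [51].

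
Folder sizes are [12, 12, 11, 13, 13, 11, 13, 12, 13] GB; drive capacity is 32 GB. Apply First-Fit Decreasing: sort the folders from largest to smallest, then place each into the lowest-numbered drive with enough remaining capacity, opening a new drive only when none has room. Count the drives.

5 drives

Sorted descending: 13, 13, 13, 13, 12, 12, 12, 11, 11.
drive 1: place 13 GB, 19 GB left
drive 1: place 13 GB, 6 GB left
drive 2: place 13 GB, 19 GB left
drive 2: place 13 GB, 6 GB left
drive 3: place 12 GB, 20 GB left
drive 3: place 12 GB, 8 GB left
drive 4: place 12 GB, 20 GB left
drive 4: place 11 GB, 9 GB left
drive 5: place 11 GB, 21 GB left
Final drives: [13,13] [13,13] [12,12] [12,11] [11].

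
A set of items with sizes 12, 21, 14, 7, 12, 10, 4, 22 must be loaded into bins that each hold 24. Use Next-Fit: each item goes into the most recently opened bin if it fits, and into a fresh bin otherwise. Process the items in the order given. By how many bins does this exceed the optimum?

1

Next-Fit: [12] [21] [14,7] [12,10] [4] [22] → 6 bins.
Total size 102; any packing needs at least ⌈102/24⌉ = 5 bins.
An optimal packing achieves that bound: [22] [21] [14,10] [12,12] [7,4] → 5 bins.
Excess: 6 − 5 = 1.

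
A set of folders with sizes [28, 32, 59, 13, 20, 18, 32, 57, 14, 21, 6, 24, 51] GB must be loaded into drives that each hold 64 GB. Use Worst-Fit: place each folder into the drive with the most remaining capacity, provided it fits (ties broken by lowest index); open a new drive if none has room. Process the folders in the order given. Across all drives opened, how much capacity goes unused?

28 GB → drive 1 (remaining 36 GB)
32 GB → drive 1 (remaining 4 GB)
59 GB → drive 2 (remaining 5 GB)
13 GB → drive 3 (remaining 51 GB)
20 GB → drive 3 (remaining 31 GB)
18 GB → drive 3 (remaining 13 GB)
32 GB → drive 4 (remaining 32 GB)
57 GB → drive 5 (remaining 7 GB)
14 GB → drive 4 (remaining 18 GB)
21 GB → drive 6 (remaining 43 GB)
6 GB → drive 6 (remaining 37 GB)
24 GB → drive 6 (remaining 13 GB)
51 GB → drive 7 (remaining 13 GB)
7 drives × 64 GB = 448 GB; used 375 GB; unused 73 GB.

73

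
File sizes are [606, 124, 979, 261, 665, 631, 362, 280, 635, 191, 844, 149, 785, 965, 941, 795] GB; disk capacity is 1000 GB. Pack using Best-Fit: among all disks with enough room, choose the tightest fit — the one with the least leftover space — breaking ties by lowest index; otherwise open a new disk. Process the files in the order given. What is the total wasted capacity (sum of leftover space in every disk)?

787

disk 1: place 606 GB, 394 GB left
disk 1: place 124 GB, 270 GB left
disk 2: place 979 GB, 21 GB left
disk 1: place 261 GB, 9 GB left
disk 3: place 665 GB, 335 GB left
disk 4: place 631 GB, 369 GB left
disk 4: place 362 GB, 7 GB left
disk 3: place 280 GB, 55 GB left
disk 5: place 635 GB, 365 GB left
disk 5: place 191 GB, 174 GB left
disk 6: place 844 GB, 156 GB left
disk 6: place 149 GB, 7 GB left
disk 7: place 785 GB, 215 GB left
disk 8: place 965 GB, 35 GB left
disk 9: place 941 GB, 59 GB left
disk 10: place 795 GB, 205 GB left
10 disks × 1000 GB = 10000 GB; used 9213 GB; unused 787 GB.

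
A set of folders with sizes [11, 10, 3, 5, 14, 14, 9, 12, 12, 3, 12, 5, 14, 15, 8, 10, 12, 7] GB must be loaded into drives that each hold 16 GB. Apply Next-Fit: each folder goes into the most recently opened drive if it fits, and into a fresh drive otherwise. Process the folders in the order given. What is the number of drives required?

Put 11 GB in drive 1; 5 GB remain.
Put 10 GB in drive 2; 6 GB remain.
Put 3 GB in drive 2; 3 GB remain.
Put 5 GB in drive 3; 11 GB remain.
Put 14 GB in drive 4; 2 GB remain.
Put 14 GB in drive 5; 2 GB remain.
Put 9 GB in drive 6; 7 GB remain.
Put 12 GB in drive 7; 4 GB remain.
Put 12 GB in drive 8; 4 GB remain.
Put 3 GB in drive 8; 1 GB remain.
Put 12 GB in drive 9; 4 GB remain.
Put 5 GB in drive 10; 11 GB remain.
Put 14 GB in drive 11; 2 GB remain.
Put 15 GB in drive 12; 1 GB remain.
Put 8 GB in drive 13; 8 GB remain.
Put 10 GB in drive 14; 6 GB remain.
Put 12 GB in drive 15; 4 GB remain.
Put 7 GB in drive 16; 9 GB remain.

16 drives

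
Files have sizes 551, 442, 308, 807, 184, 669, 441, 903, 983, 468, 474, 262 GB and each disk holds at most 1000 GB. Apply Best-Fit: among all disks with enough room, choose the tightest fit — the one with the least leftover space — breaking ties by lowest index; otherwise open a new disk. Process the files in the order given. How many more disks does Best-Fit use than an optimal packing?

0

Best-Fit: [551,442] [308,669] [807,184] [441,468] [903] [983] [474,262] → 7 disks.
Total size 6492 GB; any packing needs at least ⌈6492/1000⌉ = 7 disks.
So 7 is already optimal.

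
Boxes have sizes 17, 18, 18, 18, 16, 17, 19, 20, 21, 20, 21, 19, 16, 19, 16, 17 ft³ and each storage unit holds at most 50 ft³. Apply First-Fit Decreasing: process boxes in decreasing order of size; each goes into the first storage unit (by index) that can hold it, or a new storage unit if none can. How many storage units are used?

Sorted descending: 21, 21, 20, 20, 19, 19, 19, 18, 18, 18, 17, 17, 17, 16, 16, 16.
Put 21 ft³ in storage unit 1; 29 ft³ remain.
Put 21 ft³ in storage unit 1; 8 ft³ remain.
Put 20 ft³ in storage unit 2; 30 ft³ remain.
Put 20 ft³ in storage unit 2; 10 ft³ remain.
Put 19 ft³ in storage unit 3; 31 ft³ remain.
Put 19 ft³ in storage unit 3; 12 ft³ remain.
Put 19 ft³ in storage unit 4; 31 ft³ remain.
Put 18 ft³ in storage unit 4; 13 ft³ remain.
Put 18 ft³ in storage unit 5; 32 ft³ remain.
Put 18 ft³ in storage unit 5; 14 ft³ remain.
Put 17 ft³ in storage unit 6; 33 ft³ remain.
Put 17 ft³ in storage unit 6; 16 ft³ remain.
Put 17 ft³ in storage unit 7; 33 ft³ remain.
Put 16 ft³ in storage unit 6; 0 ft³ remain.
Put 16 ft³ in storage unit 7; 17 ft³ remain.
Put 16 ft³ in storage unit 7; 1 ft³ remain.

7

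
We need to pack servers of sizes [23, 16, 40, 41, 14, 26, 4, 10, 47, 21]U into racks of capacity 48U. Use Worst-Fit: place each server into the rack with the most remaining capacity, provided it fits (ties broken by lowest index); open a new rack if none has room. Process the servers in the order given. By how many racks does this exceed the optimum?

0

Worst-Fit: [23,16,4] [40] [41] [14,26] [10,21] [47] → 6 racks.
Total size 242U; any packing needs at least ⌈242/48⌉ = 6 racks.
So 6 is already optimal.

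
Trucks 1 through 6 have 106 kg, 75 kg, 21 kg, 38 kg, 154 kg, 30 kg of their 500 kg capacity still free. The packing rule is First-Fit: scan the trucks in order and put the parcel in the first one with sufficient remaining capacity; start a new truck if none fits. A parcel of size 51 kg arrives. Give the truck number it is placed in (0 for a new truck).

1

Trucks with room: truck 1 (106 kg), truck 2 (75 kg), truck 5 (154 kg).
The first with room is truck 1.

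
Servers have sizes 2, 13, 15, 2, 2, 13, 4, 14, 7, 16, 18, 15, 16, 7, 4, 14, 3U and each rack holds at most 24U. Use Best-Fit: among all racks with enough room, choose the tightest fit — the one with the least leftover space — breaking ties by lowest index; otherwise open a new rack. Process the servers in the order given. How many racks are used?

Put 2U in rack 1; 22U remain.
Put 13U in rack 1; 9U remain.
Put 15U in rack 2; 9U remain.
Put 2U in rack 1; 7U remain.
Put 2U in rack 1; 5U remain.
Put 13U in rack 3; 11U remain.
Put 4U in rack 1; 1U remain.
Put 14U in rack 4; 10U remain.
Put 7U in rack 2; 2U remain.
Put 16U in rack 5; 8U remain.
Put 18U in rack 6; 6U remain.
Put 15U in rack 7; 9U remain.
Put 16U in rack 8; 8U remain.
Put 7U in rack 5; 1U remain.
Put 4U in rack 6; 2U remain.
Put 14U in rack 9; 10U remain.
Put 3U in rack 8; 5U remain.
Final racks: [2,13,2,2,4] [15,7] [13] [14] [16,7] [18,4] [15] [16,3] [14].

9 racks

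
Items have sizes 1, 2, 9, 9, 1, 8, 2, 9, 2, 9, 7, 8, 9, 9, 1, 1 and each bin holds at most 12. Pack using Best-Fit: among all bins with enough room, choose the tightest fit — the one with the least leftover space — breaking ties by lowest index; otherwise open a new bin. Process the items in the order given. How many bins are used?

9 bins

Put 1 in bin 1; 11 remain.
Put 2 in bin 1; 9 remain.
Put 9 in bin 1; 0 remain.
Put 9 in bin 2; 3 remain.
Put 1 in bin 2; 2 remain.
Put 8 in bin 3; 4 remain.
Put 2 in bin 2; 0 remain.
Put 9 in bin 4; 3 remain.
Put 2 in bin 4; 1 remain.
Put 9 in bin 5; 3 remain.
Put 7 in bin 6; 5 remain.
Put 8 in bin 7; 4 remain.
Put 9 in bin 8; 3 remain.
Put 9 in bin 9; 3 remain.
Put 1 in bin 4; 0 remain.
Put 1 in bin 5; 2 remain.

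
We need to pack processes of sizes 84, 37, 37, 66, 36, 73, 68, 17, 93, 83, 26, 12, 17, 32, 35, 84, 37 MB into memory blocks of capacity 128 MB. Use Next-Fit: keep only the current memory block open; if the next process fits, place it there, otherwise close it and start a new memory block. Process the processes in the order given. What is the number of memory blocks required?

memory block 1: place 84 MB, 44 MB left
memory block 1: place 37 MB, 7 MB left
memory block 2: place 37 MB, 91 MB left
memory block 2: place 66 MB, 25 MB left
memory block 3: place 36 MB, 92 MB left
memory block 3: place 73 MB, 19 MB left
memory block 4: place 68 MB, 60 MB left
memory block 4: place 17 MB, 43 MB left
memory block 5: place 93 MB, 35 MB left
memory block 6: place 83 MB, 45 MB left
memory block 6: place 26 MB, 19 MB left
memory block 6: place 12 MB, 7 MB left
memory block 7: place 17 MB, 111 MB left
memory block 7: place 32 MB, 79 MB left
memory block 7: place 35 MB, 44 MB left
memory block 8: place 84 MB, 44 MB left
memory block 8: place 37 MB, 7 MB left

8 memory blocks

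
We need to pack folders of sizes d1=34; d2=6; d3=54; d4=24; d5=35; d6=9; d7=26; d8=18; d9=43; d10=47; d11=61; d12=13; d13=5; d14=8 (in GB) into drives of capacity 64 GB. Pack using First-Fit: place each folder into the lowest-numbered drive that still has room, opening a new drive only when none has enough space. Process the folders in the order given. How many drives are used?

7

Put d1 (34 GB) in drive 1; 30 GB remain.
Put d2 (6 GB) in drive 1; 24 GB remain.
Put d3 (54 GB) in drive 2; 10 GB remain.
Put d4 (24 GB) in drive 1; 0 GB remain.
Put d5 (35 GB) in drive 3; 29 GB remain.
Put d6 (9 GB) in drive 2; 1 GB remain.
Put d7 (26 GB) in drive 3; 3 GB remain.
Put d8 (18 GB) in drive 4; 46 GB remain.
Put d9 (43 GB) in drive 4; 3 GB remain.
Put d10 (47 GB) in drive 5; 17 GB remain.
Put d11 (61 GB) in drive 6; 3 GB remain.
Put d12 (13 GB) in drive 5; 4 GB remain.
Put d13 (5 GB) in drive 7; 59 GB remain.
Put d14 (8 GB) in drive 7; 51 GB remain.
Final drives: [34,6,24] [54,9] [35,26] [18,43] [47,13] [61] [5,8].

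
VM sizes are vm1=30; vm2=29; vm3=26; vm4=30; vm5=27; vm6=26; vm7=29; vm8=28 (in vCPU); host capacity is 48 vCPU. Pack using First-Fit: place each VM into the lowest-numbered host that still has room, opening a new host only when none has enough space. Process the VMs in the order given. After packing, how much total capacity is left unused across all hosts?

159

host 1: place vm1 (30 vCPU), 18 vCPU left
host 2: place vm2 (29 vCPU), 19 vCPU left
host 3: place vm3 (26 vCPU), 22 vCPU left
host 4: place vm4 (30 vCPU), 18 vCPU left
host 5: place vm5 (27 vCPU), 21 vCPU left
host 6: place vm6 (26 vCPU), 22 vCPU left
host 7: place vm7 (29 vCPU), 19 vCPU left
host 8: place vm8 (28 vCPU), 20 vCPU left
8 hosts × 48 vCPU = 384 vCPU; used 225 vCPU; unused 159 vCPU.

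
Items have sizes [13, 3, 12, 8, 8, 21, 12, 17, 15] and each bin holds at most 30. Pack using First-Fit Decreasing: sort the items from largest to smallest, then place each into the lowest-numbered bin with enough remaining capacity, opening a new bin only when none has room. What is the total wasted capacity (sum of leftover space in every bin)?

11

Sorted descending: 21, 17, 15, 13, 12, 12, 8, 8, 3.
21 → bin 1 (remaining 9)
17 → bin 2 (remaining 13)
15 → bin 3 (remaining 15)
13 → bin 2 (remaining 0)
12 → bin 3 (remaining 3)
12 → bin 4 (remaining 18)
8 → bin 1 (remaining 1)
8 → bin 4 (remaining 10)
3 → bin 3 (remaining 0)
4 bins × 30 = 120; used 109; unused 11.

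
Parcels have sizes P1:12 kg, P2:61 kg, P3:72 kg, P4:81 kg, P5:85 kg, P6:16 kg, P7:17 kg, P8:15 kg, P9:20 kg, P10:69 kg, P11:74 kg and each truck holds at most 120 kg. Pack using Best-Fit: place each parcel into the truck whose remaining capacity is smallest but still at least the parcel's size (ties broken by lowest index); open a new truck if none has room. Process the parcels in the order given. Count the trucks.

Put P1 (12 kg) in truck 1; 108 kg remain.
Put P2 (61 kg) in truck 1; 47 kg remain.
Put P3 (72 kg) in truck 2; 48 kg remain.
Put P4 (81 kg) in truck 3; 39 kg remain.
Put P5 (85 kg) in truck 4; 35 kg remain.
Put P6 (16 kg) in truck 4; 19 kg remain.
Put P7 (17 kg) in truck 4; 2 kg remain.
Put P8 (15 kg) in truck 3; 24 kg remain.
Put P9 (20 kg) in truck 3; 4 kg remain.
Put P10 (69 kg) in truck 5; 51 kg remain.
Put P11 (74 kg) in truck 6; 46 kg remain.

6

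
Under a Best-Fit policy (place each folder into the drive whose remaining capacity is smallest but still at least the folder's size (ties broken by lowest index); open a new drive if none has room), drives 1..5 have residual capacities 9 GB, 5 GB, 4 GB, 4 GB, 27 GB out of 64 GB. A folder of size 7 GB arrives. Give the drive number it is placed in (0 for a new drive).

Drives with room: drive 1 (9 GB), drive 5 (27 GB).
Tightest fit is drive 1 with 9 GB free.

1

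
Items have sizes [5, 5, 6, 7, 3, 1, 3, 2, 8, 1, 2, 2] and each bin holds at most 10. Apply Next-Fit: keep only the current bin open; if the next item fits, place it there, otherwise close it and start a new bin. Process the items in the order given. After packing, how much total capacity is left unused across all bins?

15

Put 5 in bin 1; 5 remain.
Put 5 in bin 1; 0 remain.
Put 6 in bin 2; 4 remain.
Put 7 in bin 3; 3 remain.
Put 3 in bin 3; 0 remain.
Put 1 in bin 4; 9 remain.
Put 3 in bin 4; 6 remain.
Put 2 in bin 4; 4 remain.
Put 8 in bin 5; 2 remain.
Put 1 in bin 5; 1 remain.
Put 2 in bin 6; 8 remain.
Put 2 in bin 6; 6 remain.
6 bins × 10 = 60; used 45; unused 15.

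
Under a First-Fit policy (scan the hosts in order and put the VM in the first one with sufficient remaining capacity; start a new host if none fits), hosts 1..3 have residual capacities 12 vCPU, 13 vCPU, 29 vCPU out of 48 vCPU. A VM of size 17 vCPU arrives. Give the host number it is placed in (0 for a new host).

3

Hosts with room: host 3 (29 vCPU).
The first with room is host 3.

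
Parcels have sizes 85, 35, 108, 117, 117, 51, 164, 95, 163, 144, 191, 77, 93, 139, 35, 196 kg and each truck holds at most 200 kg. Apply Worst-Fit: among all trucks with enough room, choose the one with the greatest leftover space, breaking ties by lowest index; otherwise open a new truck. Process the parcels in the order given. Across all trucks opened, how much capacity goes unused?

Put 85 kg in truck 1; 115 kg remain.
Put 35 kg in truck 1; 80 kg remain.
Put 108 kg in truck 2; 92 kg remain.
Put 117 kg in truck 3; 83 kg remain.
Put 117 kg in truck 4; 83 kg remain.
Put 51 kg in truck 2; 41 kg remain.
Put 164 kg in truck 5; 36 kg remain.
Put 95 kg in truck 6; 105 kg remain.
Put 163 kg in truck 7; 37 kg remain.
Put 144 kg in truck 8; 56 kg remain.
Put 191 kg in truck 9; 9 kg remain.
Put 77 kg in truck 6; 28 kg remain.
Put 93 kg in truck 10; 107 kg remain.
Put 139 kg in truck 11; 61 kg remain.
Put 35 kg in truck 10; 72 kg remain.
Put 196 kg in truck 12; 4 kg remain.
12 trucks × 200 kg = 2400 kg; used 1810 kg; unused 590 kg.

590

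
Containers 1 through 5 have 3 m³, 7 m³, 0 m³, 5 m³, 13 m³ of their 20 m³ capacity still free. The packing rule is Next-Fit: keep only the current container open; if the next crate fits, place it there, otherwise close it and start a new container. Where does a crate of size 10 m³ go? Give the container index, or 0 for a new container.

Next-Fit only looks at container 5, which has 13 m³ free.
10 m³ fits there.

5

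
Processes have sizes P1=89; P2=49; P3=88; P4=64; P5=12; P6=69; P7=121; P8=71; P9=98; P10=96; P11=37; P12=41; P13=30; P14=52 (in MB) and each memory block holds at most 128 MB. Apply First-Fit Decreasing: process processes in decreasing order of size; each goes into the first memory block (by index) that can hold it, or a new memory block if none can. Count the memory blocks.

8

Sorted descending: 121, 98, 96, 89, 88, 71, 69, 64, 52, 49, 41, 37, 30, 12.
memory block 1: place 121 MB, 7 MB left
memory block 2: place 98 MB, 30 MB left
memory block 3: place 96 MB, 32 MB left
memory block 4: place 89 MB, 39 MB left
memory block 5: place 88 MB, 40 MB left
memory block 6: place 71 MB, 57 MB left
memory block 7: place 69 MB, 59 MB left
memory block 8: place 64 MB, 64 MB left
memory block 6: place 52 MB, 5 MB left
memory block 7: place 49 MB, 10 MB left
memory block 8: place 41 MB, 23 MB left
memory block 4: place 37 MB, 2 MB left
memory block 2: place 30 MB, 0 MB left
memory block 3: place 12 MB, 20 MB left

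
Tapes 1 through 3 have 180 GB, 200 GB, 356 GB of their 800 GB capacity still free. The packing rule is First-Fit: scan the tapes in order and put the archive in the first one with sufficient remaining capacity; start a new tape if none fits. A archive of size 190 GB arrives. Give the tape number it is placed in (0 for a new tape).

Tapes with room: tape 2 (200 GB), tape 3 (356 GB).
The first with room is tape 2.

2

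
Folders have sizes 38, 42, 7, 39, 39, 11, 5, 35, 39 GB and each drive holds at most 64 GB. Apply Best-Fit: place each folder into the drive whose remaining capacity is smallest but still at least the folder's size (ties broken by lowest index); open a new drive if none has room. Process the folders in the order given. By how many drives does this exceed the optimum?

Best-Fit: [38] [42,7,11] [39,5] [39] [35] [39] → 6 drives.
6 folders exceed 32 GB (half the capacity), and no two of those can share a drive, so at least 6 drives are needed.
So 6 is already optimal.

0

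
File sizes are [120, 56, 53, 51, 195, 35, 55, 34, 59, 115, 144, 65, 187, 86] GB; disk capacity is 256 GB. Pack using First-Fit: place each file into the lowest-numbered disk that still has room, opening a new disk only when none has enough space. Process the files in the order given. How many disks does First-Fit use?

6

120 GB → disk 1 (remaining 136 GB)
56 GB → disk 1 (remaining 80 GB)
53 GB → disk 1 (remaining 27 GB)
51 GB → disk 2 (remaining 205 GB)
195 GB → disk 2 (remaining 10 GB)
35 GB → disk 3 (remaining 221 GB)
55 GB → disk 3 (remaining 166 GB)
34 GB → disk 3 (remaining 132 GB)
59 GB → disk 3 (remaining 73 GB)
115 GB → disk 4 (remaining 141 GB)
144 GB → disk 5 (remaining 112 GB)
65 GB → disk 3 (remaining 8 GB)
187 GB → disk 6 (remaining 69 GB)
86 GB → disk 4 (remaining 55 GB)
Final disks: [120,56,53] [51,195] [35,55,34,59,65] [115,86] [144] [187].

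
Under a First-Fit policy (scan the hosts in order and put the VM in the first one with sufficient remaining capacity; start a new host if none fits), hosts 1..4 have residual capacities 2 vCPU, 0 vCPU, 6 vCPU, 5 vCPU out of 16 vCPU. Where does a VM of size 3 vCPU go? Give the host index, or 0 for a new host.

3

Hosts with room: host 3 (6 vCPU), host 4 (5 vCPU).
The first with room is host 3.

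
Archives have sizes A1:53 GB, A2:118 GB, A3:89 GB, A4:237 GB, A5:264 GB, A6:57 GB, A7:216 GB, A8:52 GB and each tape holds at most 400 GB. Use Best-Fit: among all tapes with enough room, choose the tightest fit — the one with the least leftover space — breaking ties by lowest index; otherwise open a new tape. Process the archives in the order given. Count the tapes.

4 tapes

Put A1 (53 GB) in tape 1; 347 GB remain.
Put A2 (118 GB) in tape 1; 229 GB remain.
Put A3 (89 GB) in tape 1; 140 GB remain.
Put A4 (237 GB) in tape 2; 163 GB remain.
Put A5 (264 GB) in tape 3; 136 GB remain.
Put A6 (57 GB) in tape 3; 79 GB remain.
Put A7 (216 GB) in tape 4; 184 GB remain.
Put A8 (52 GB) in tape 3; 27 GB remain.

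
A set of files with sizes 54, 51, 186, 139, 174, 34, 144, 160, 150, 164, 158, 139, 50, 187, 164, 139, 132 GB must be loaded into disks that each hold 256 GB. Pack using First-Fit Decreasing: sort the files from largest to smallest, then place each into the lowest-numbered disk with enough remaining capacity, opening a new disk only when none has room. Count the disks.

Sorted descending: 187, 186, 174, 164, 164, 160, 158, 150, 144, 139, 139, 139, 132, 54, 51, 50, 34.
Put 187 GB in disk 1; 69 GB remain.
Put 186 GB in disk 2; 70 GB remain.
Put 174 GB in disk 3; 82 GB remain.
Put 164 GB in disk 4; 92 GB remain.
Put 164 GB in disk 5; 92 GB remain.
Put 160 GB in disk 6; 96 GB remain.
Put 158 GB in disk 7; 98 GB remain.
Put 150 GB in disk 8; 106 GB remain.
Put 144 GB in disk 9; 112 GB remain.
Put 139 GB in disk 10; 117 GB remain.
Put 139 GB in disk 11; 117 GB remain.
Put 139 GB in disk 12; 117 GB remain.
Put 132 GB in disk 13; 124 GB remain.
Put 54 GB in disk 1; 15 GB remain.
Put 51 GB in disk 2; 19 GB remain.
Put 50 GB in disk 3; 32 GB remain.
Put 34 GB in disk 4; 58 GB remain.
Final disks: [187,54] [186,51] [174,50] [164,34] [164] [160] [158] [150] [144] [139] [139] [139] [132].

13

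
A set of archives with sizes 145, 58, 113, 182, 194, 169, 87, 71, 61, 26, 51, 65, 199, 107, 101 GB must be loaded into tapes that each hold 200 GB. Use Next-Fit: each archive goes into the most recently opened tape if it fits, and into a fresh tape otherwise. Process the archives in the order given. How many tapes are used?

Put 145 GB in tape 1; 55 GB remain.
Put 58 GB in tape 2; 142 GB remain.
Put 113 GB in tape 2; 29 GB remain.
Put 182 GB in tape 3; 18 GB remain.
Put 194 GB in tape 4; 6 GB remain.
Put 169 GB in tape 5; 31 GB remain.
Put 87 GB in tape 6; 113 GB remain.
Put 71 GB in tape 6; 42 GB remain.
Put 61 GB in tape 7; 139 GB remain.
Put 26 GB in tape 7; 113 GB remain.
Put 51 GB in tape 7; 62 GB remain.
Put 65 GB in tape 8; 135 GB remain.
Put 199 GB in tape 9; 1 GB remain.
Put 107 GB in tape 10; 93 GB remain.
Put 101 GB in tape 11; 99 GB remain.

11 tapes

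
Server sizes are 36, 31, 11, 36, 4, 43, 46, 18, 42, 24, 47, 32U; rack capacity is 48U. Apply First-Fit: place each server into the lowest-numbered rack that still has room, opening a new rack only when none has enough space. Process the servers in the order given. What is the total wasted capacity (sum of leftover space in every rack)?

62

rack 1: place 36U, 12U left
rack 2: place 31U, 17U left
rack 1: place 11U, 1U left
rack 3: place 36U, 12U left
rack 2: place 4U, 13U left
rack 4: place 43U, 5U left
rack 5: place 46U, 2U left
rack 6: place 18U, 30U left
rack 7: place 42U, 6U left
rack 6: place 24U, 6U left
rack 8: place 47U, 1U left
rack 9: place 32U, 16U left
9 racks × 48U = 432U; used 370U; unused 62U.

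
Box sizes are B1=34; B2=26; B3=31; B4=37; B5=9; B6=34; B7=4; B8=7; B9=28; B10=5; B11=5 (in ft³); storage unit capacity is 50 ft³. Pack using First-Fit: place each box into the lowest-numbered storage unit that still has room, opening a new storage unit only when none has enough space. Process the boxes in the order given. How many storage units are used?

6

Put B1 (34 ft³) in storage unit 1; 16 ft³ remain.
Put B2 (26 ft³) in storage unit 2; 24 ft³ remain.
Put B3 (31 ft³) in storage unit 3; 19 ft³ remain.
Put B4 (37 ft³) in storage unit 4; 13 ft³ remain.
Put B5 (9 ft³) in storage unit 1; 7 ft³ remain.
Put B6 (34 ft³) in storage unit 5; 16 ft³ remain.
Put B7 (4 ft³) in storage unit 1; 3 ft³ remain.
Put B8 (7 ft³) in storage unit 2; 17 ft³ remain.
Put B9 (28 ft³) in storage unit 6; 22 ft³ remain.
Put B10 (5 ft³) in storage unit 2; 12 ft³ remain.
Put B11 (5 ft³) in storage unit 2; 7 ft³ remain.
Final storage units: [34,9,4] [26,7,5,5] [31] [37] [34] [28].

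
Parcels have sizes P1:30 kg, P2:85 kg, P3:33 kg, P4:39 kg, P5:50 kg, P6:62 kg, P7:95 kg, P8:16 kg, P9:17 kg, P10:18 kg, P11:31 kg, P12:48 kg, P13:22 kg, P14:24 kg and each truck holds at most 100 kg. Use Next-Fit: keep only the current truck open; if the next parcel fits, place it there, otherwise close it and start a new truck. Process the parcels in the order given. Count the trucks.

8

truck 1: place P1 (30 kg), 70 kg left
truck 2: place P2 (85 kg), 15 kg left
truck 3: place P3 (33 kg), 67 kg left
truck 3: place P4 (39 kg), 28 kg left
truck 4: place P5 (50 kg), 50 kg left
truck 5: place P6 (62 kg), 38 kg left
truck 6: place P7 (95 kg), 5 kg left
truck 7: place P8 (16 kg), 84 kg left
truck 7: place P9 (17 kg), 67 kg left
truck 7: place P10 (18 kg), 49 kg left
truck 7: place P11 (31 kg), 18 kg left
truck 8: place P12 (48 kg), 52 kg left
truck 8: place P13 (22 kg), 30 kg left
truck 8: place P14 (24 kg), 6 kg left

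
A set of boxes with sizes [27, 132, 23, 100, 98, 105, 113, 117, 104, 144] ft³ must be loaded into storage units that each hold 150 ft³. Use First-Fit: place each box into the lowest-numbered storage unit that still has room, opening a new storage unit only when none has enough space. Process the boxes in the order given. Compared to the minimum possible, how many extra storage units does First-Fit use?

0

First-Fit: [27,23,100] [132] [98] [105] [113] [117] [104] [144] → 8 storage units.
8 boxes exceed 75 ft³ (half the capacity), and no two of those can share a storage unit, so at least 8 storage units are needed.
So 8 is already optimal.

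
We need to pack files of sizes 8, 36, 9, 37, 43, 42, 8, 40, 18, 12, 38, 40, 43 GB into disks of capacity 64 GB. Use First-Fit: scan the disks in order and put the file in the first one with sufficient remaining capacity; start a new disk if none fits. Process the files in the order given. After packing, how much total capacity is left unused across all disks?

138

8 GB → disk 1 (remaining 56 GB)
36 GB → disk 1 (remaining 20 GB)
9 GB → disk 1 (remaining 11 GB)
37 GB → disk 2 (remaining 27 GB)
43 GB → disk 3 (remaining 21 GB)
42 GB → disk 4 (remaining 22 GB)
8 GB → disk 1 (remaining 3 GB)
40 GB → disk 5 (remaining 24 GB)
18 GB → disk 2 (remaining 9 GB)
12 GB → disk 3 (remaining 9 GB)
38 GB → disk 6 (remaining 26 GB)
40 GB → disk 7 (remaining 24 GB)
43 GB → disk 8 (remaining 21 GB)
8 disks × 64 GB = 512 GB; used 374 GB; unused 138 GB.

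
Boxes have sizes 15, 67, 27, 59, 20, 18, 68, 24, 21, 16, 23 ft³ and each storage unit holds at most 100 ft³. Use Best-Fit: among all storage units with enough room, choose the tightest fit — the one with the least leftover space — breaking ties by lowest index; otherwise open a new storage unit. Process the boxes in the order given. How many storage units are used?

Put 15 ft³ in storage unit 1; 85 ft³ remain.
Put 67 ft³ in storage unit 1; 18 ft³ remain.
Put 27 ft³ in storage unit 2; 73 ft³ remain.
Put 59 ft³ in storage unit 2; 14 ft³ remain.
Put 20 ft³ in storage unit 3; 80 ft³ remain.
Put 18 ft³ in storage unit 1; 0 ft³ remain.
Put 68 ft³ in storage unit 3; 12 ft³ remain.
Put 24 ft³ in storage unit 4; 76 ft³ remain.
Put 21 ft³ in storage unit 4; 55 ft³ remain.
Put 16 ft³ in storage unit 4; 39 ft³ remain.
Put 23 ft³ in storage unit 4; 16 ft³ remain.

4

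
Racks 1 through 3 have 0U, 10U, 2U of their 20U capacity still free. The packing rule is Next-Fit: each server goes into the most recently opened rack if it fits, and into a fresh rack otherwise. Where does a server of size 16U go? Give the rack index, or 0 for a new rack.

Next-Fit only looks at rack 3, which has 2U free.
16U does not fit, so a new rack is opened.

0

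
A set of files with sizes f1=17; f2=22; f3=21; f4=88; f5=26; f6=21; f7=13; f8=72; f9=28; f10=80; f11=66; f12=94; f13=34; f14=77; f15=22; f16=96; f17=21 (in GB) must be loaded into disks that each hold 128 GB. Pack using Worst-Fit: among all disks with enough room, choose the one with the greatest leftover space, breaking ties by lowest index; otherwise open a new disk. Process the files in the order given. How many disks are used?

8 disks

f1 (17 GB) → disk 1 (remaining 111 GB)
f2 (22 GB) → disk 1 (remaining 89 GB)
f3 (21 GB) → disk 1 (remaining 68 GB)
f4 (88 GB) → disk 2 (remaining 40 GB)
f5 (26 GB) → disk 1 (remaining 42 GB)
f6 (21 GB) → disk 1 (remaining 21 GB)
f7 (13 GB) → disk 2 (remaining 27 GB)
f8 (72 GB) → disk 3 (remaining 56 GB)
f9 (28 GB) → disk 3 (remaining 28 GB)
f10 (80 GB) → disk 4 (remaining 48 GB)
f11 (66 GB) → disk 5 (remaining 62 GB)
f12 (94 GB) → disk 6 (remaining 34 GB)
f13 (34 GB) → disk 5 (remaining 28 GB)
f14 (77 GB) → disk 7 (remaining 51 GB)
f15 (22 GB) → disk 7 (remaining 29 GB)
f16 (96 GB) → disk 8 (remaining 32 GB)
f17 (21 GB) → disk 4 (remaining 27 GB)
Final disks: [17,22,21,26,21] [88,13] [72,28] [80,21] [66,34] [94] [77,22] [96].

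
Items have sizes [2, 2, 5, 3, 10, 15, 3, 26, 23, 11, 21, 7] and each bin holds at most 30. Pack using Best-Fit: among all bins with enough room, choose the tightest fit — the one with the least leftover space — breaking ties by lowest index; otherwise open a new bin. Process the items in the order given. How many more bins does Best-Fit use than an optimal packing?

0

Best-Fit: [2,2,5,3,10,3] [15,11] [26] [23,7] [21] → 5 bins.
Total size 128; any packing needs at least ⌈128/30⌉ = 5 bins.
So 5 is already optimal.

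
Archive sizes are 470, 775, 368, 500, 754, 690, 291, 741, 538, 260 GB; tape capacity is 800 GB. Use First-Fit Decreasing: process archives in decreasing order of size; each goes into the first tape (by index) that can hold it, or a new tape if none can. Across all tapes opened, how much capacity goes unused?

1013

Sorted descending: 775, 754, 741, 690, 538, 500, 470, 368, 291, 260.
Put 775 GB in tape 1; 25 GB remain.
Put 754 GB in tape 2; 46 GB remain.
Put 741 GB in tape 3; 59 GB remain.
Put 690 GB in tape 4; 110 GB remain.
Put 538 GB in tape 5; 262 GB remain.
Put 500 GB in tape 6; 300 GB remain.
Put 470 GB in tape 7; 330 GB remain.
Put 368 GB in tape 8; 432 GB remain.
Put 291 GB in tape 6; 9 GB remain.
Put 260 GB in tape 5; 2 GB remain.
8 tapes × 800 GB = 6400 GB; used 5387 GB; unused 1013 GB.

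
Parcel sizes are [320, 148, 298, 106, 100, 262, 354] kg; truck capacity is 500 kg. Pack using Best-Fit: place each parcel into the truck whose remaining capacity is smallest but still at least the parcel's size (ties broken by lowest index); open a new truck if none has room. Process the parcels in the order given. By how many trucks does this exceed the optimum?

0

Best-Fit: [320,148] [298,106] [100,262] [354] → 4 trucks.
Total size 1588 kg; any packing needs at least ⌈1588/500⌉ = 4 trucks.
So 4 is already optimal.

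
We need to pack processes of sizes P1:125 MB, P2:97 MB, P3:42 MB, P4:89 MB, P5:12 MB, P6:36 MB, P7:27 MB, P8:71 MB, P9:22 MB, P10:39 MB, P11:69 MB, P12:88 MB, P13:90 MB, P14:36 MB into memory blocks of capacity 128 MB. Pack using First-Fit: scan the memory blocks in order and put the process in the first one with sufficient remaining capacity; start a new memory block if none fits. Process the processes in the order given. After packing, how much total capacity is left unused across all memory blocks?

P1 (125 MB) → memory block 1 (remaining 3 MB)
P2 (97 MB) → memory block 2 (remaining 31 MB)
P3 (42 MB) → memory block 3 (remaining 86 MB)
P4 (89 MB) → memory block 4 (remaining 39 MB)
P5 (12 MB) → memory block 2 (remaining 19 MB)
P6 (36 MB) → memory block 3 (remaining 50 MB)
P7 (27 MB) → memory block 3 (remaining 23 MB)
P8 (71 MB) → memory block 5 (remaining 57 MB)
P9 (22 MB) → memory block 3 (remaining 1 MB)
P10 (39 MB) → memory block 4 (remaining 0 MB)
P11 (69 MB) → memory block 6 (remaining 59 MB)
P12 (88 MB) → memory block 7 (remaining 40 MB)
P13 (90 MB) → memory block 8 (remaining 38 MB)
P14 (36 MB) → memory block 5 (remaining 21 MB)
8 memory blocks × 128 MB = 1024 MB; used 843 MB; unused 181 MB.

181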